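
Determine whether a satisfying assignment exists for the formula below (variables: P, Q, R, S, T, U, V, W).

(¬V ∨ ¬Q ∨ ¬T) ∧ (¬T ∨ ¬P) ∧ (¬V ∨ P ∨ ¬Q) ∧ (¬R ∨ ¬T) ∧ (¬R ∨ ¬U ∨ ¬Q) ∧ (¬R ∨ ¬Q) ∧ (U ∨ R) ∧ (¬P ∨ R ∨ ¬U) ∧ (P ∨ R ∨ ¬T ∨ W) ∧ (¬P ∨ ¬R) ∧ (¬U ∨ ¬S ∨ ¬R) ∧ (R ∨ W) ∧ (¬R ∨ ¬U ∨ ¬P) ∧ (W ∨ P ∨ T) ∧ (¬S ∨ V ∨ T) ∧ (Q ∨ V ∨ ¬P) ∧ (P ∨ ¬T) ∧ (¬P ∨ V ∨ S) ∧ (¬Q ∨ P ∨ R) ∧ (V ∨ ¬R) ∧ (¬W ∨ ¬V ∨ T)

Yes, satisfiable

Try T = False.
Try R = False.
Unit clause (U) forces U = True.
Unit clause (¬P) forces P = False.
Unit clause (W) forces W = True.
Unit clause (¬Q) forces Q = False.
Unit clause (¬V) forces V = False.
Unit clause (¬S) forces S = False.
This assignment satisfies each clause.
A satisfying assignment: P: False,  Q: False,  R: False,  S: False,  T: False,  U: True,  V: False,  W: True.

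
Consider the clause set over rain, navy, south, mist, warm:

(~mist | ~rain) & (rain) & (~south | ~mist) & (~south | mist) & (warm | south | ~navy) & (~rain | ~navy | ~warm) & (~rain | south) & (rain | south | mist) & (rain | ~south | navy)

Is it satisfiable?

The clause (rain) is unit, so rain = 1.
The clause (~mist) is unit, so mist = 0.
The clause (~south) is unit, so south = 0.
Now (south) is unsatisfied and unit — conflict.
No assignment satisfies every clause.

No, unsatisfiable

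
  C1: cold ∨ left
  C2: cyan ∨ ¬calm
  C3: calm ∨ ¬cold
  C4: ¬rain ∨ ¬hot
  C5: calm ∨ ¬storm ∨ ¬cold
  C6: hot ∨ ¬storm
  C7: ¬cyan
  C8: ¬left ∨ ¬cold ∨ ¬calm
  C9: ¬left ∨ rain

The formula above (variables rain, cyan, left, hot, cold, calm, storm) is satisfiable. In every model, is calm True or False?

False

Suppose calm = True.
Unit clause (cyan) forces cyan = True.
But (¬cyan) is also a unit clause — contradiction.
So every satisfying assignment has calm = False.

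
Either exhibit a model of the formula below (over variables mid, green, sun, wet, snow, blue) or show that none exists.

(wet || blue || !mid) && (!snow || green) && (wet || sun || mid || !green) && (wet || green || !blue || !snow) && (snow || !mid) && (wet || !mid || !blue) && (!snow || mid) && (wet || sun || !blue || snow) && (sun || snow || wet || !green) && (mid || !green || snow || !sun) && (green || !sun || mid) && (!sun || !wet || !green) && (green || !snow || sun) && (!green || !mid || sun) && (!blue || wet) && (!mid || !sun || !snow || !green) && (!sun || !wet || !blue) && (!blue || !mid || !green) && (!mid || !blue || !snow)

Branch on snow: set snow = false.
Unit clause (!mid) forces mid = false.
Branch on green: set green = true.
Unit clause (!sun) forces sun = false.
Unit clause (wet) forces wet = true.
No clause remains; blue is free.

mid: false,  green: true,  sun: false,  wet: true,  snow: false,  blue: true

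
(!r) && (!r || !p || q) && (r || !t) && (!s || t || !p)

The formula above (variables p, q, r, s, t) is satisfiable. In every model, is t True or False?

Suppose t = true.
Unit clause (!r) forces r = false.
Now (r) is unsatisfied and unit — conflict.
So every satisfying assignment has t = False.

False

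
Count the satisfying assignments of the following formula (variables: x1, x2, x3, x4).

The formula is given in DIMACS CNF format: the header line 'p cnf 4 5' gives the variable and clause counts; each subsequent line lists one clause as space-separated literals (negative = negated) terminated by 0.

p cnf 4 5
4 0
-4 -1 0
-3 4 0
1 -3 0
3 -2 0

There are 2^4 = 16 truth assignments over (x1, x2, x3, x4).
Check each against the 5 clauses (columns in the order x1, x2, x3, x4):
  F F F F  ✗ fails (x4)
  F F F T  ✓ satisfies all
  F F T F  ✗ fails (x4)
  F F T T  ✗ fails (x1 ∨ ¬x3)
  F T F F  ✗ fails (x4)
  F T F T  ✗ fails (x3 ∨ ¬x2)
  F T T F  ✗ fails (x4)
  F T T T  ✗ fails (x1 ∨ ¬x3)
  T F F F  ✗ fails (x4)
  T F F T  ✗ fails (¬x4 ∨ ¬x1)
  T F T F  ✗ fails (x4)
  T F T T  ✗ fails (¬x4 ∨ ¬x1)
  T T F F  ✗ fails (x4)
  T T F T  ✗ fails (¬x4 ∨ ¬x1)
  T T T F  ✗ fails (x4)
  T T T T  ✗ fails (¬x4 ∨ ¬x1)
1 of the 16 rows is a model.

1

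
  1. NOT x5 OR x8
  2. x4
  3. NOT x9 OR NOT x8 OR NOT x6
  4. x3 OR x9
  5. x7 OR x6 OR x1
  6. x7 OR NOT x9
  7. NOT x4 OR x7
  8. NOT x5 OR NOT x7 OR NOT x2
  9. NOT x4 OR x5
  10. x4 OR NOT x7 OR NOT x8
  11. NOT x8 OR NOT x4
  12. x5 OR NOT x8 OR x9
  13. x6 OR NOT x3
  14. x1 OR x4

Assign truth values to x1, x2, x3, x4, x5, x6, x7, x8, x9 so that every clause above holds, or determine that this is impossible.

UNSATISFIABLE

The clause (x4) is unit, so x4 = true.
The clause (x7) is unit, so x7 = true.
The clause (x5) is unit, so x5 = true.
The clause (x8) is unit, so x8 = true.
Now (NOT x8) is unsatisfied and unit — conflict.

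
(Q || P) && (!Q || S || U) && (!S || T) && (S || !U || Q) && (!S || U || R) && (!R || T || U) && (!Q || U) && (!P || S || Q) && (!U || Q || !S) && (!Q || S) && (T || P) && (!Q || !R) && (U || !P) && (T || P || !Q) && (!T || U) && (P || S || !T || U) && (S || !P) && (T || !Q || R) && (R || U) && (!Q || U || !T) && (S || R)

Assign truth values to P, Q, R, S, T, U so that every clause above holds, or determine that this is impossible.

Branch on Q: set Q = true.
Unit clause (U) forces U = true.
Unit clause (S) forces S = true.
Unit clause (T) forces T = true.
Unit clause (!R) forces R = false.
No clause remains; P is free.

P: false; Q: true; R: false; S: true; T: true; U: true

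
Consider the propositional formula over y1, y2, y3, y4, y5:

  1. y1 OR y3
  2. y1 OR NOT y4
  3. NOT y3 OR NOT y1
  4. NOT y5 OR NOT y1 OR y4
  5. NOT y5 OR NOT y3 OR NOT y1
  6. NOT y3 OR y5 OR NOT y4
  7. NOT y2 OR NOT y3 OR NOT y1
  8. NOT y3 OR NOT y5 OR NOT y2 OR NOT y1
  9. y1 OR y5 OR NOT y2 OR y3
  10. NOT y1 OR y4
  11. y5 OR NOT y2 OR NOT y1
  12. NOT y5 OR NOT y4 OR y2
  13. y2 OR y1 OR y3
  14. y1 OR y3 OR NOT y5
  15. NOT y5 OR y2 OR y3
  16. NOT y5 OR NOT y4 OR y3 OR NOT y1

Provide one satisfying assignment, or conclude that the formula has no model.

Try y1 = true.
The clause (NOT y3) is unit, so y3 = false.
The clause (y4) is unit, so y4 = true.
The clause (NOT y5) is unit, so y5 = false.
The clause (NOT y2) is unit, so y2 = false.
Every clause now holds.

y1: true; y2: false; y3: false; y4: true; y5: false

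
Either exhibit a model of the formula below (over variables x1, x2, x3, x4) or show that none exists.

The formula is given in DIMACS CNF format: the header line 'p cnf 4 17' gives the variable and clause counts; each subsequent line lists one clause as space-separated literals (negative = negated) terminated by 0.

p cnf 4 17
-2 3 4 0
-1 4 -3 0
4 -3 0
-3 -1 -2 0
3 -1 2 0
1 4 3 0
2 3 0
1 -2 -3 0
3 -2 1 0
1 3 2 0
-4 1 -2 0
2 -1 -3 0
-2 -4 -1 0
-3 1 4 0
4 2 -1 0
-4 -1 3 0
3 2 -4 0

Try x4 = True.
Try x2 = False.
(x3) alone gives x3 = True.
(¬x1) alone gives x1 = False.
Every clause now holds.

x1: False,  x2: False,  x3: True,  x4: True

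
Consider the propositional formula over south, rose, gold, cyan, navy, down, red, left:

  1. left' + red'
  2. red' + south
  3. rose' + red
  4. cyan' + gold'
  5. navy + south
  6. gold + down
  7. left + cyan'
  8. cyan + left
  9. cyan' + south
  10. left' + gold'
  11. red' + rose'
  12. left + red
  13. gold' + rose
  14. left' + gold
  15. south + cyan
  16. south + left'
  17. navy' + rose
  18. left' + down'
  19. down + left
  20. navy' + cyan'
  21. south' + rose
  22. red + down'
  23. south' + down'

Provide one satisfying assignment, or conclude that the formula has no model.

UNSATISFIABLE

Try left = 0.
The clause (cyan') is unit, so cyan = 0.
Now (cyan) is unsatisfied and unit — conflict.
Undo left and try left = 1.
The clause (red') is unit, so red = 0.
The clause (rose') is unit, so rose = 0.
The clause (gold') is unit, so gold = 0.
Now (gold) is unsatisfied and unit — conflict.
Neither left = 1 nor left = 0 works.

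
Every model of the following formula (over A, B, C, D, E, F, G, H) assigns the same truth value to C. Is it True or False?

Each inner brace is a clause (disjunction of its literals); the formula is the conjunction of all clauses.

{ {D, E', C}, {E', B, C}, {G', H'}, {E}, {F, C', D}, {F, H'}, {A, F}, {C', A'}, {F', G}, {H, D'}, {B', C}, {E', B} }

True

Suppose C = 0.
From the singleton clause (E), E = 1.
From the singleton clause (D), D = 1.
From the singleton clause (B), B = 1.
Now (B') is unsatisfied and unit — conflict.
So every satisfying assignment has C = True.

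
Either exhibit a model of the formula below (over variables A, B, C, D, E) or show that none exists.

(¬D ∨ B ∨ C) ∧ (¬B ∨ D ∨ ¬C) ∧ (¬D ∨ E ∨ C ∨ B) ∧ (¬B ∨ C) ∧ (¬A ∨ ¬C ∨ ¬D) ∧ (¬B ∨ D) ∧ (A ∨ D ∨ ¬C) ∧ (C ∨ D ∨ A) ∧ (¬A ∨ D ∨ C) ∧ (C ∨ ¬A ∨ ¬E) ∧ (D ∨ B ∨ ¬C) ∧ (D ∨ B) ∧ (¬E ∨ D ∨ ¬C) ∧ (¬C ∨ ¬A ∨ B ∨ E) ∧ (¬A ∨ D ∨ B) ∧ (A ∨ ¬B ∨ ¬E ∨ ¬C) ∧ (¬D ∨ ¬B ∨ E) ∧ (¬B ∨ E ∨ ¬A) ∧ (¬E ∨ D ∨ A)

Try B = False.
The clause (D) is unit, so D = True.
The clause (C) is unit, so C = True.
The clause (¬A) is unit, so A = False.
All clauses hold; E can take either value.

A ↦ False,  B ↦ False,  C ↦ True,  D ↦ True,  E ↦ False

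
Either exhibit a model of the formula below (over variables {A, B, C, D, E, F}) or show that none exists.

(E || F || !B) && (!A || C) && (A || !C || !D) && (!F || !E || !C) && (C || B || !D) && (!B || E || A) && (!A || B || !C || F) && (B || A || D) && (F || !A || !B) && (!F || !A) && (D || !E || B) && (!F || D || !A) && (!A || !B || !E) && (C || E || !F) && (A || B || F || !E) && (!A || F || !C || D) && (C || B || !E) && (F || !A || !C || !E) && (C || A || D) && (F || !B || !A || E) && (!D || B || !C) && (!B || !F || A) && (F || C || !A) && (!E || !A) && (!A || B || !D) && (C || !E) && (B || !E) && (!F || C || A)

A=false,  B=true,  C=true,  D=false,  E=true,  F=false

Suppose A = false.
Suppose C = true.
From the singleton clause (!D), D = false.
From the singleton clause (B), B = true.
From the singleton clause (E), E = true.
From the singleton clause (!F), F = false.
Every clause now holds.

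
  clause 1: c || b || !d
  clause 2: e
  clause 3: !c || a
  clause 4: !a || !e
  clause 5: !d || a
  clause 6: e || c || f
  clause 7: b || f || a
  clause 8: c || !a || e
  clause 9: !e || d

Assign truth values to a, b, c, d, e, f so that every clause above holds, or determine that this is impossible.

(e) alone gives e = true.
(!a) alone gives a = false.
(!c) alone gives c = false.
(!d) alone gives d = false.
But (d) is also a unit clause — contradiction.

UNSATISFIABLE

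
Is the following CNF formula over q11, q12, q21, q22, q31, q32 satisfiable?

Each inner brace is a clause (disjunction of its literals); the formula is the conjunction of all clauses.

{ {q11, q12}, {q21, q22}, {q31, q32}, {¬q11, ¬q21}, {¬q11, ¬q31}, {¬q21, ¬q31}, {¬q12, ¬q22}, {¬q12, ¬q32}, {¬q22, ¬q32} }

No, unsatisfiable

Suppose q11 = True.
The clause (¬q21) is unit, so q21 = False.
The clause (q22) is unit, so q22 = True.
The clause (¬q31) is unit, so q31 = False.
The clause (q32) is unit, so q32 = True.
But (¬q32) is also a unit clause — contradiction.
That branch fails; take q11 = False instead.
The clause (q12) is unit, so q12 = True.
The clause (¬q22) is unit, so q22 = False.
The clause (q21) is unit, so q21 = True.
The clause (¬q31) is unit, so q31 = False.
The clause (q32) is unit, so q32 = True.
But (¬q32) is also a unit clause — contradiction.
Both values of q11 lead to a conflict.
No assignment satisfies every clause.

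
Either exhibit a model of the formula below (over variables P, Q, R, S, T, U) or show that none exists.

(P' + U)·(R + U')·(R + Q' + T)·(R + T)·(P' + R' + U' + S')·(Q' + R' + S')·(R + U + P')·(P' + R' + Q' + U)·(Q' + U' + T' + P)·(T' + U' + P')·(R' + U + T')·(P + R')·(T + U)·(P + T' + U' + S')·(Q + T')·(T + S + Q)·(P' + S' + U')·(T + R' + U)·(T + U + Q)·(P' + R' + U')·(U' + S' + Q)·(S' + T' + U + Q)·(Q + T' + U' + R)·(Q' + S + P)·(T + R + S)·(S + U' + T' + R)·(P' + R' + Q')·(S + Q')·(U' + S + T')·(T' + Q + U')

Try P = 0.
The clause (R') is unit, so R = 0.
The clause (U') is unit, so U = 0.
The clause (T) is unit, so T = 1.
The clause (Q) is unit, so Q = 1.
The clause (S) is unit, so S = 1.
This assignment satisfies each clause.

P: 0, Q: 1, R: 0, S: 1, T: 1, U: 0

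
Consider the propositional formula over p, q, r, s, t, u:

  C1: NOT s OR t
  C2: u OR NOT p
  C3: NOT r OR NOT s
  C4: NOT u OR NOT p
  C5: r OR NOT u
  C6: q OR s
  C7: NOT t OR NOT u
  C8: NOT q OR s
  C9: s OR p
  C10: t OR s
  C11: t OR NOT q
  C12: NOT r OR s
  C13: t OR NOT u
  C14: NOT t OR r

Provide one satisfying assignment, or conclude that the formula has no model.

Suppose s = false.
Unit clause (q) forces q = true.
But (NOT q) is also a unit clause — contradiction.
So s must be the other value — set s = true.
Unit clause (t) forces t = true.
Unit clause (NOT r) forces r = false.
But (r) is also a unit clause — contradiction.
Neither s = true nor s = false works.

UNSATISFIABLE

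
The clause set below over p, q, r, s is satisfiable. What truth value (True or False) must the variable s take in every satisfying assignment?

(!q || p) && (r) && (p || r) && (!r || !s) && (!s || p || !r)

Suppose s = true.
(r) alone gives r = true.
Now (!r) is unsatisfied and unit — conflict.
So every satisfying assignment has s = False.

False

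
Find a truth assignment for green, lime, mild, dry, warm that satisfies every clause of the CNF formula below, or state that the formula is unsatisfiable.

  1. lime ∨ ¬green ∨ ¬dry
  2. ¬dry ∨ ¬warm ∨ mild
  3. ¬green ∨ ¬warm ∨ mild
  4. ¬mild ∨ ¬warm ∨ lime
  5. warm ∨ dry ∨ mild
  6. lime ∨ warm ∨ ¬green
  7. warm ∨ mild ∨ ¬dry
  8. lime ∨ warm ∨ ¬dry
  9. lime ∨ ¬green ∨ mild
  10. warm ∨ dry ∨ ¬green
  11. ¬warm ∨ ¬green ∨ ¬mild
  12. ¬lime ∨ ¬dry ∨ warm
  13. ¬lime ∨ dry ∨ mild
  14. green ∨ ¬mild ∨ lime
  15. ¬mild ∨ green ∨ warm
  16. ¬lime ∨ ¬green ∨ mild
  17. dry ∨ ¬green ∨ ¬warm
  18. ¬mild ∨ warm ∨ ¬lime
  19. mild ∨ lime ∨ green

Try lime = True.
Try dry = True.
(warm) alone gives warm = True.
(mild) alone gives mild = True.
(¬green) alone gives green = False.
This assignment satisfies each clause.

green ↦ False; lime ↦ True; mild ↦ True; dry ↦ True; warm ↦ True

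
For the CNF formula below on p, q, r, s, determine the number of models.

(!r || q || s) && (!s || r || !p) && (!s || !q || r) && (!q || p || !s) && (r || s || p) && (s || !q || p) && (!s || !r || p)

There are 2^4 = 16 truth assignments over (p, q, r, s).
Split on q. With q = true, the clauses containing q are satisfied and !q drops from the rest; 3 of the 2^3 = 8 assignments to the other variables satisfy what remains.
With q = false, by the same count on the reduced clause set, 3 assignments work.
Total: 3 + 3 = 6.

6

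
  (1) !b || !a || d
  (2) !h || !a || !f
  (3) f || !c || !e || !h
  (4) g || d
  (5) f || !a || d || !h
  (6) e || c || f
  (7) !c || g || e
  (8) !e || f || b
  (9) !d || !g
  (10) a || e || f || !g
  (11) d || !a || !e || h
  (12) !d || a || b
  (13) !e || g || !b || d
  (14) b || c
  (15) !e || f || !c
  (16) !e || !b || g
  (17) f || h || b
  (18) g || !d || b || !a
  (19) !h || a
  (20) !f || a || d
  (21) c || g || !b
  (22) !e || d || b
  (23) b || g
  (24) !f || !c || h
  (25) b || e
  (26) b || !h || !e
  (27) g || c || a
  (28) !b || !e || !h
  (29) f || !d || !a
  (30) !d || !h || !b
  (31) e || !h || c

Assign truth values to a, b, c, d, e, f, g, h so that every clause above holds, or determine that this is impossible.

a ↦ false; b ↦ true; c ↦ false; d ↦ false; e ↦ true; f ↦ false; g ↦ true; h ↦ false

Branch on g: set g = true.
Unit clause (!d) forces d = false.
Branch on b: set b = true.
Unit clause (!a) forces a = false.
Unit clause (!h) forces h = false.
Unit clause (!f) forces f = false.
Unit clause (e) forces e = true.
Unit clause (!c) forces c = false.
This assignment satisfies each clause.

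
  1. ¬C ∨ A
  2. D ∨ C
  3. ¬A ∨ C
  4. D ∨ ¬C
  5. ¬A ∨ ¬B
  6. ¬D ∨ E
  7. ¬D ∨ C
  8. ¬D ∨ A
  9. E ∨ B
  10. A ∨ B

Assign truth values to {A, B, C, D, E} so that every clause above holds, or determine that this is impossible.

Suppose C = True.
From the singleton clause (A), A = True.
From the singleton clause (D), D = True.
From the singleton clause (¬B), B = False.
From the singleton clause (E), E = True.
This assignment satisfies each clause.

A=True; B=False; C=True; D=True; E=True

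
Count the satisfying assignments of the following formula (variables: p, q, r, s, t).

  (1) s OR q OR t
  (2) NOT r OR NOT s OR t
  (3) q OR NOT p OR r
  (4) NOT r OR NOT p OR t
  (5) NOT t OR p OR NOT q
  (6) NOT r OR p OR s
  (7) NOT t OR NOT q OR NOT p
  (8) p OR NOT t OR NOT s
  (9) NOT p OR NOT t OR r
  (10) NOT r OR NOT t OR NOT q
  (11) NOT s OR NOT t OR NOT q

8

There are 2^5 = 32 truth assignments over (p, q, r, s, t).
Split on p. With p = true, the clauses containing p are satisfied and NOT p drops from the rest; 4 of the 2^4 = 16 assignments to the other variables satisfy what remains.
With p = false, by the same count on the reduced clause set, 4 assignments work.
(One model: p=F, q=F, r=F, s=F, t=T.)
Total: 4 + 4 = 8.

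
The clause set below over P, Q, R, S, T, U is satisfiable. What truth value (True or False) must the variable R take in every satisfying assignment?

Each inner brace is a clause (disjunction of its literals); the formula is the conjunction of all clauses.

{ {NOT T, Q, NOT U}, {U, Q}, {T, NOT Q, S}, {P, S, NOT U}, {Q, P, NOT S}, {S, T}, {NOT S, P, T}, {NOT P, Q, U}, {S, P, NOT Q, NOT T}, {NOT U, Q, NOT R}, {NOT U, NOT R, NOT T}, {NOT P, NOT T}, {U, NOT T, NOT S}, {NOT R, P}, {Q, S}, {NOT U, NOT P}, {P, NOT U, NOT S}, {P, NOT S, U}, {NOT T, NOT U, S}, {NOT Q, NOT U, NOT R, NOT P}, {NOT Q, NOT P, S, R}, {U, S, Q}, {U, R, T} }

Suppose R = false.
Branch on U: set U = true.
Unit clause (NOT P) forces P = false.
Unit clause (S) forces S = true.
That conflicts with the unit clause (NOT S).
That branch fails; take U = false instead.
Unit clause (Q) forces Q = true.
Unit clause (T) forces T = true.
Unit clause (NOT P) forces P = false.
Unit clause (S) forces S = true.
That conflicts with the unit clause (NOT S).
Neither U = true nor U = false works.
So every satisfying assignment has R = True.

True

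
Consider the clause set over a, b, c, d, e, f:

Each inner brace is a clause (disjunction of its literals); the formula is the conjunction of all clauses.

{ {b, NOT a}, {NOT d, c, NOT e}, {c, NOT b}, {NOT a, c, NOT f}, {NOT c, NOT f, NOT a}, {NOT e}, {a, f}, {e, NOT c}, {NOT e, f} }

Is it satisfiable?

Yes

(NOT e) alone gives e = false.
(NOT c) alone gives c = false.
(NOT b) alone gives b = false.
(NOT a) alone gives a = false.
(f) alone gives f = true.
Every clause is now satisfied; d is unconstrained.
A satisfying assignment: a ↦ false, b ↦ false, c ↦ false, d ↦ false, e ↦ false, f ↦ true.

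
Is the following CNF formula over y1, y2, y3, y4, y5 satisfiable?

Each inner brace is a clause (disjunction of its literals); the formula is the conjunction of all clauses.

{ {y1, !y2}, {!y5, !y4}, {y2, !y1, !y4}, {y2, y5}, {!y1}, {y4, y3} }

From the singleton clause (!y1), y1 = false.
From the singleton clause (!y2), y2 = false.
From the singleton clause (y5), y5 = true.
From the singleton clause (!y4), y4 = false.
From the singleton clause (y3), y3 = true.
All clauses are satisfied.
A satisfying assignment: y1 ↦ false,  y2 ↦ false,  y3 ↦ true,  y4 ↦ false,  y5 ↦ true.

Satisfiable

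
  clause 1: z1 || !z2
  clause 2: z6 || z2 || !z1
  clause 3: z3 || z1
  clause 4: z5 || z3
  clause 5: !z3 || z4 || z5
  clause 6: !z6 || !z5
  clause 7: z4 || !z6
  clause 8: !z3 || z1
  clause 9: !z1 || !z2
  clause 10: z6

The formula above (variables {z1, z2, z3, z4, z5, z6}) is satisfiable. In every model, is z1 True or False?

Suppose z1 = false.
(!z2) alone gives z2 = false.
(z3) alone gives z3 = true.
Now (!z3) is unsatisfied and unit — conflict.
So every satisfying assignment has z1 = True.

True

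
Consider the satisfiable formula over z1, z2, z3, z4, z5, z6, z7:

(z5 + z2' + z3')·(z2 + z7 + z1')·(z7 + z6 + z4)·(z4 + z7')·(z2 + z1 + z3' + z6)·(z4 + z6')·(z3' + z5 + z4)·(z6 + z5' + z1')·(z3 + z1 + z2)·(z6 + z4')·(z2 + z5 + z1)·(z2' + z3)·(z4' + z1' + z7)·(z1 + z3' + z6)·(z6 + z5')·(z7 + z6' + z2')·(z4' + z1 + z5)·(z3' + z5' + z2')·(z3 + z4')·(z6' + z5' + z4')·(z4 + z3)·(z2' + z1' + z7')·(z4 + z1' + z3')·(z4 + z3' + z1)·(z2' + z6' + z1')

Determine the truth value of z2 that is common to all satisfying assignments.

Suppose z2 = 1.
(z3) alone gives z3 = 1.
(z5) alone gives z5 = 1.
Now (z5') is unsatisfied and unit — conflict.
So every satisfying assignment has z2 = False.

False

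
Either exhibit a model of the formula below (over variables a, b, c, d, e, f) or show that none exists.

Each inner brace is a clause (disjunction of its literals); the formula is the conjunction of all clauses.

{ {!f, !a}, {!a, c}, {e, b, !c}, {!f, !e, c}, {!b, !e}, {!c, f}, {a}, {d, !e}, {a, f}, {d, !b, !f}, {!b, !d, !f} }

Unit clause (a) forces a = true.
Unit clause (!f) forces f = false.
Unit clause (c) forces c = true.
That conflicts with the unit clause (!c).

UNSATISFIABLE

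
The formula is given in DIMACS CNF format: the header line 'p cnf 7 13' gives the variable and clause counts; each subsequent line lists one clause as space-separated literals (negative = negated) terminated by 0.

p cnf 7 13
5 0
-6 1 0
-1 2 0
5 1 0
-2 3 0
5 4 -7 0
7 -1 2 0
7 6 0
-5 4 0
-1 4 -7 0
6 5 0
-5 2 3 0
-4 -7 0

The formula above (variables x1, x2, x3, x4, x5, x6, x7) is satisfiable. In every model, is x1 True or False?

True

Suppose x1 = False.
The clause (x5) is unit, so x5 = True.
The clause (¬x6) is unit, so x6 = False.
The clause (x7) is unit, so x7 = True.
The clause (x4) is unit, so x4 = True.
Now (¬x4) is unsatisfied and unit — conflict.
So every satisfying assignment has x1 = True.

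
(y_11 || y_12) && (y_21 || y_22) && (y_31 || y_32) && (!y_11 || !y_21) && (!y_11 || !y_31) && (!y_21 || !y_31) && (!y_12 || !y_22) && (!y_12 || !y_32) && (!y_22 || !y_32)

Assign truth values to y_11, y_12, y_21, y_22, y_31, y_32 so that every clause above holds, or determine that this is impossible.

Case y_11 = true:
From the singleton clause (!y_21), y_21 = false.
From the singleton clause (y_22), y_22 = true.
From the singleton clause (!y_31), y_31 = false.
From the singleton clause (y_32), y_32 = true.
But (!y_32) is also a unit clause — contradiction.
So y_11 must be the other value — set y_11 = false.
From the singleton clause (y_12), y_12 = true.
From the singleton clause (!y_22), y_22 = false.
From the singleton clause (y_21), y_21 = true.
From the singleton clause (!y_31), y_31 = false.
From the singleton clause (y_32), y_32 = true.
But (!y_32) is also a unit clause — contradiction.
Neither y_11 = true nor y_11 = false works.

UNSATISFIABLE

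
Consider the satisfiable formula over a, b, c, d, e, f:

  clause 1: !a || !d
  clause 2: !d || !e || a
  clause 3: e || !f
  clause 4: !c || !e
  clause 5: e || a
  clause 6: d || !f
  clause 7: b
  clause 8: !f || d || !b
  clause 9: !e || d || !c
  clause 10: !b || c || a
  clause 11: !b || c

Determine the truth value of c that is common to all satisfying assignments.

True

Suppose c = false.
(b) alone gives b = true.
That conflicts with the unit clause (!b).
So every satisfying assignment has c = True.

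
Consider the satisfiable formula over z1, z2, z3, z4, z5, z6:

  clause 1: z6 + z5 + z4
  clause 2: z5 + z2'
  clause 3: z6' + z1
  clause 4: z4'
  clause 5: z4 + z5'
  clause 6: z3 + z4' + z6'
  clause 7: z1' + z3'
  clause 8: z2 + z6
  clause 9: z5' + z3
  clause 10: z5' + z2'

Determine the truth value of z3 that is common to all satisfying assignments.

Suppose z3 = 1.
From the singleton clause (z4'), z4 = 0.
From the singleton clause (z5'), z5 = 0.
From the singleton clause (z6), z6 = 1.
From the singleton clause (z2'), z2 = 0.
From the singleton clause (z1), z1 = 1.
That conflicts with the unit clause (z1').
So every satisfying assignment has z3 = False.

False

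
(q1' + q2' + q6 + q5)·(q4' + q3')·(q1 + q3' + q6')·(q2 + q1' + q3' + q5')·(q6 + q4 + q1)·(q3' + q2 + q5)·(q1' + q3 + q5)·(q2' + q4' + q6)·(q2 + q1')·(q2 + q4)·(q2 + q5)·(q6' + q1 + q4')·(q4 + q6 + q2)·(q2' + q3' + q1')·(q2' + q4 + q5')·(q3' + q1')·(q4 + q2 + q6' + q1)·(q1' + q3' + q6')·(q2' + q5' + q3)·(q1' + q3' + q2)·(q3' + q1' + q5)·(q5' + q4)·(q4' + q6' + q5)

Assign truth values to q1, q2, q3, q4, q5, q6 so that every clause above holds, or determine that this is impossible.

Suppose q4 = 0.
(q2) alone gives q2 = 1.
(q5') alone gives q5 = 0.
Suppose q1 = 0.
(q6) alone gives q6 = 1.
(q3') alone gives q3 = 0.
This assignment satisfies each clause.

q1: 0, q2: 1, q3: 0, q4: 0, q5: 0, q6: 1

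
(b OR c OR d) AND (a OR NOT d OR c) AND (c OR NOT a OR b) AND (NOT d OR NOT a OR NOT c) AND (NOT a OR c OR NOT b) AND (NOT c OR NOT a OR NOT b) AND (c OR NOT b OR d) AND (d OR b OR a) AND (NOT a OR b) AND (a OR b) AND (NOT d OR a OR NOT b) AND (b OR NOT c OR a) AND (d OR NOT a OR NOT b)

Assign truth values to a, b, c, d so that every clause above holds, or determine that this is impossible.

Case a = false:
(b) alone gives b = true.
(NOT d) alone gives d = false.
(c) alone gives c = true.
Every clause now holds.

a: false,  b: true,  c: true,  d: false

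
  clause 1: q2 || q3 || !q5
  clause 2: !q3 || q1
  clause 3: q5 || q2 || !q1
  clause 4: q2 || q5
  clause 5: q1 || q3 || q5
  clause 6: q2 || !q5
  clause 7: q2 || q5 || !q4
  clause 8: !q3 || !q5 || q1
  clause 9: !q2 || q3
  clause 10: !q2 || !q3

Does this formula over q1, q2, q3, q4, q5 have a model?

Unsatisfiable

Case q3 = false:
(!q2) alone gives q2 = false.
(!q5) alone gives q5 = false.
Now (q5) is unsatisfied and unit — conflict.
Undo q3 and try q3 = true.
(q1) alone gives q1 = true.
(!q2) alone gives q2 = false.
(q5) alone gives q5 = true.
Now (!q5) is unsatisfied and unit — conflict.
Both values of q3 lead to a conflict.
No assignment satisfies every clause.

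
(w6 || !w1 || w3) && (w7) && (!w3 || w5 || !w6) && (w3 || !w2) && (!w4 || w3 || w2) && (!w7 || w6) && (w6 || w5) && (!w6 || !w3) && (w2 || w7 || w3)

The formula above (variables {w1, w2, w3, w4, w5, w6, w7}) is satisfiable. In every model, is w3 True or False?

Suppose w3 = true.
(w7) alone gives w7 = true.
(w6) alone gives w6 = true.
That conflicts with the unit clause (!w6).
So every satisfying assignment has w3 = False.

False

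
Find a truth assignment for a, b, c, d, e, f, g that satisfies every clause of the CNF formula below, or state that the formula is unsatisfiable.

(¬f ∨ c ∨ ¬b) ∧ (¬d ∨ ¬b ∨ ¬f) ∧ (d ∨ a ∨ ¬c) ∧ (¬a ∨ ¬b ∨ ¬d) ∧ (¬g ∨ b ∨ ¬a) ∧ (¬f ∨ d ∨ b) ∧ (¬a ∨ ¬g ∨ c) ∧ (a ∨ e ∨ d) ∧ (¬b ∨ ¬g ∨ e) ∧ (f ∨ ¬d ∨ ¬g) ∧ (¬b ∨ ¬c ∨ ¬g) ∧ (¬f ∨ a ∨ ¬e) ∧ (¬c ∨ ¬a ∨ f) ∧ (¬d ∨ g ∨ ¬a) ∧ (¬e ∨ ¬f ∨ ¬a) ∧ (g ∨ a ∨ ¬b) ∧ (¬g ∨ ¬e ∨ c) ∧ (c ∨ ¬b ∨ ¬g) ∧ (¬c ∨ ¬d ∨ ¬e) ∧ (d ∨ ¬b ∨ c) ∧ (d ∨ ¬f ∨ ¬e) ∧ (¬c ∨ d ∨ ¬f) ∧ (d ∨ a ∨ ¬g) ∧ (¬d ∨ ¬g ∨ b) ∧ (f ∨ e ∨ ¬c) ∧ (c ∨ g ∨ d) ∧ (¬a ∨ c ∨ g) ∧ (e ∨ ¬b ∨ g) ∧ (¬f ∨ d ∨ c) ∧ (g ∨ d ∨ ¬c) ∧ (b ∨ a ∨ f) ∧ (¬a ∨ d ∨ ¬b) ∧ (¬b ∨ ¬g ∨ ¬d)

Suppose f = True.
Suppose c = True.
From the singleton clause (d), d = True.
From the singleton clause (¬b), b = False.
From the singleton clause (¬e), e = False.
From the singleton clause (¬g), g = False.
From the singleton clause (¬a), a = False.
This assignment satisfies each clause.

a=False; b=False; c=True; d=True; e=False; f=True; g=False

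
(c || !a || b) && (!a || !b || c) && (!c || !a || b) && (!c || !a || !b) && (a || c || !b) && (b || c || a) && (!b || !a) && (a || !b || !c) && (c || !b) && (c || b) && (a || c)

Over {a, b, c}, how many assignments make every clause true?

1

There are 2^3 = 8 truth assignments over (a, b, c).
Check each against the 11 clauses (columns in the order a, b, c):
  F F F  ✗ fails (b || c || a)
  F F T  ✓ satisfies all
  F T F  ✗ fails (a || c || !b)
  F T T  ✗ fails (a || !b || !c)
  T F F  ✗ fails (c || !a || b)
  T F T  ✗ fails (!c || !a || b)
  T T F  ✗ fails (!a || !b || c)
  T T T  ✗ fails (!c || !a || !b)
1 of the 8 rows is a model.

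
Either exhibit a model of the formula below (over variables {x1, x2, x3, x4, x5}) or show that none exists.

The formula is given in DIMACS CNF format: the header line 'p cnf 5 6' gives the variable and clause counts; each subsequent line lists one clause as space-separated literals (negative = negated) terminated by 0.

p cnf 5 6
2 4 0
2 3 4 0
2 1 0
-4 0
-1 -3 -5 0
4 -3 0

x1 ↦ False,  x2 ↦ True,  x3 ↦ False,  x4 ↦ False,  x5 ↦ True

The clause (¬x4) is unit, so x4 = False.
The clause (x2) is unit, so x2 = True.
The clause (¬x3) is unit, so x3 = False.
All clauses hold; x1, x5 can take either value.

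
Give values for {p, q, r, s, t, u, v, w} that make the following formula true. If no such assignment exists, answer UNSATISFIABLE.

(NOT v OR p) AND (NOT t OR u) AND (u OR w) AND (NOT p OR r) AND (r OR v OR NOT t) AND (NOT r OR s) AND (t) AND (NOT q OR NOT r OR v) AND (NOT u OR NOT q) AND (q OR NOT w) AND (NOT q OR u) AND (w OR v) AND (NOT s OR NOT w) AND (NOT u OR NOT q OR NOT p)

From the singleton clause (t), t = true.
From the singleton clause (u), u = true.
From the singleton clause (NOT q), q = false.
From the singleton clause (NOT w), w = false.
From the singleton clause (v), v = true.
From the singleton clause (p), p = true.
From the singleton clause (r), r = true.
From the singleton clause (s), s = true.
Every clause now holds.

p: true, q: false, r: true, s: true, t: true, u: true, v: true, w: false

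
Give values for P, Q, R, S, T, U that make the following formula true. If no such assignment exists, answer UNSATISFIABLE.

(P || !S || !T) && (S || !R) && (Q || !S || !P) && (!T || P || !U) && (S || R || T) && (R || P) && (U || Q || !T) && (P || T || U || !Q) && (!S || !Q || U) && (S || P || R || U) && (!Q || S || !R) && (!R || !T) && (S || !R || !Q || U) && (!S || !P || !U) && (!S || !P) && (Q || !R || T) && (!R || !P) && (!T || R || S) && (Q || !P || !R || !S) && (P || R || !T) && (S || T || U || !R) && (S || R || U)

P=false, Q=true, R=true, S=true, T=false, U=true

Case S = true:
(!P) alone gives P = false.
(!T) alone gives T = false.
(R) alone gives R = true.
(Q) alone gives Q = true.
(U) alone gives U = true.
This assignment satisfies each clause.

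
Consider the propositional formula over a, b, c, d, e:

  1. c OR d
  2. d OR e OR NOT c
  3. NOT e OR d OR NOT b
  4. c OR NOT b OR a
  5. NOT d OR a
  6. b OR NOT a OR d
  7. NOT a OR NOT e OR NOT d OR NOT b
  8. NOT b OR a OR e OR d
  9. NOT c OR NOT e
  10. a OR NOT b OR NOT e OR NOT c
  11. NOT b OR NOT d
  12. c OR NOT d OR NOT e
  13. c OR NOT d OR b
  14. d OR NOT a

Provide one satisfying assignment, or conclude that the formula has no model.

a: true,  b: false,  c: true,  d: true,  e: false

Try c = true.
The clause (NOT e) is unit, so e = false.
The clause (d) is unit, so d = true.
The clause (a) is unit, so a = true.
The clause (NOT b) is unit, so b = false.
All clauses are satisfied.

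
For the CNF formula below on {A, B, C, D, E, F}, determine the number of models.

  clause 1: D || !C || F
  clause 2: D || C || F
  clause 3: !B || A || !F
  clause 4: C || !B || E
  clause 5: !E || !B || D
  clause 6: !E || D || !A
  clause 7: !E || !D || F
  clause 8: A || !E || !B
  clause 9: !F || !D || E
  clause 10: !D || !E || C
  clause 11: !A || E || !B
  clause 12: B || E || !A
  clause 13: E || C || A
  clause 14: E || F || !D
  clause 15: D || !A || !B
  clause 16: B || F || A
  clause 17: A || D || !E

4

There are 2^6 = 64 truth assignments over (A, B, C, D, E, F).
Split on D. With D = true, the clauses containing D are satisfied and !D drops from the rest; 3 of the 2^5 = 32 assignments to the other variables satisfy what remains.
With D = false, by the same count on the reduced clause set, 1 assignment works.
Total: 3 + 1 = 4.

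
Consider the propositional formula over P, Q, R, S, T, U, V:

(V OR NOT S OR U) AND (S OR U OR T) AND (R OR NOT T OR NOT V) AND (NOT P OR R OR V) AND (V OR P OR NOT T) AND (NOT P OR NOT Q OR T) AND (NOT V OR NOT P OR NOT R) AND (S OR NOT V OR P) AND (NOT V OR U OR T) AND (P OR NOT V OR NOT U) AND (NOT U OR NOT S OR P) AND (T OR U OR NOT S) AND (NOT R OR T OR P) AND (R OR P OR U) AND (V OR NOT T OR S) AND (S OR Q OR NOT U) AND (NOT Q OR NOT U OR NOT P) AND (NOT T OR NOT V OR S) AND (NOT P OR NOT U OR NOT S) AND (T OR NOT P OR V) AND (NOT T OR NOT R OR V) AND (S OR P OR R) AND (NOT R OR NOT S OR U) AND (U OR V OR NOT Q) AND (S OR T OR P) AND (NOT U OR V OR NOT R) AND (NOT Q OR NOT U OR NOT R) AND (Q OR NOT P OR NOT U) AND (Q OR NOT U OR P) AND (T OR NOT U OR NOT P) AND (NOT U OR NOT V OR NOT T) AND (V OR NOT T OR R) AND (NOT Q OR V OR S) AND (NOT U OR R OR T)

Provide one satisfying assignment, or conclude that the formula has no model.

Case V = true:
Case R = true:
The clause (NOT P) is unit, so P = false.
The clause (S) is unit, so S = true.
The clause (NOT U) is unit, so U = false.
That conflicts with the unit clause (U).
So R must be the other value — set R = false.
The clause (NOT T) is unit, so T = false.
The clause (U) is unit, so U = true.
That conflicts with the unit clause (NOT U).
Both values of R lead to a conflict.
So V must be the other value — set V = false.
Case S = false:
The clause (NOT T) is unit, so T = false.
The clause (U) is unit, so U = true.
The clause (Q) is unit, so Q = true.
That conflicts with the unit clause (NOT Q).
So S must be the other value — set S = true.
The clause (U) is unit, so U = true.
The clause (P) is unit, so P = true.
That conflicts with the unit clause (NOT P).
Both values of S lead to a conflict.
Both values of V lead to a conflict.

UNSATISFIABLE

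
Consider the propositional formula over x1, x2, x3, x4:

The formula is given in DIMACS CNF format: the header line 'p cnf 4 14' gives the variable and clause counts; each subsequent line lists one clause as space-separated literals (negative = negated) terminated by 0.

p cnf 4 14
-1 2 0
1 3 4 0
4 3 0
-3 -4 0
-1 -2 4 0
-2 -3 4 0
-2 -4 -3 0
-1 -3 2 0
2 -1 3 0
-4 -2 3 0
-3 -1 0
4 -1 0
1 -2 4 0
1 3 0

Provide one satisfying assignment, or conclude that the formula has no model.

x1: False; x2: False; x3: True; x4: False

Case x1 = False:
(x3) alone gives x3 = True.
(¬x4) alone gives x4 = False.
(¬x2) alone gives x2 = False.
All clauses are satisfied.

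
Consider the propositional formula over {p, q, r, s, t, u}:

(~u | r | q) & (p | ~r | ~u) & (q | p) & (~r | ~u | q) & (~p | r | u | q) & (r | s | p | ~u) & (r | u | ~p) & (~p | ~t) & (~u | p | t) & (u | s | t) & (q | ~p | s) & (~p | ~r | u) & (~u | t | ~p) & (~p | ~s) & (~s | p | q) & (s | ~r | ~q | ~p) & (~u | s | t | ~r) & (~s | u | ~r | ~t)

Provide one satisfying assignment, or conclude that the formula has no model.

Branch on q: set q = 1.
Branch on p: set p = 0.
Branch on r: set r = 0.
Branch on s: set s = 0.
(~u) alone gives u = 0.
(t) alone gives t = 1.
This assignment satisfies each clause.

p: 0, q: 1, r: 0, s: 0, t: 1, u: 0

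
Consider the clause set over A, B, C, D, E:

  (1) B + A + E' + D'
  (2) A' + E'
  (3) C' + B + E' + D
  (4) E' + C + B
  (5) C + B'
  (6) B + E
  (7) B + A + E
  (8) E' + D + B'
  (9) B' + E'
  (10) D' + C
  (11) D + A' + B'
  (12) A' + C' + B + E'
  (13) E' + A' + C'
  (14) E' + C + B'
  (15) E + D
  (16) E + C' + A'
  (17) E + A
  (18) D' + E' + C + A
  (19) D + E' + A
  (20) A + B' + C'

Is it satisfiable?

Unsatisfiable

Case A = 0:
From the singleton clause (E), E = 1.
From the singleton clause (B'), B = 0.
From the singleton clause (D'), D = 0.
Now (D) is unsatisfied and unit — conflict.
That branch fails; take A = 1 instead.
From the singleton clause (E'), E = 0.
From the singleton clause (B), B = 1.
From the singleton clause (C), C = 1.
Now (C') is unsatisfied and unit — conflict.
Either choice for A ends in contradiction.
No assignment satisfies every clause.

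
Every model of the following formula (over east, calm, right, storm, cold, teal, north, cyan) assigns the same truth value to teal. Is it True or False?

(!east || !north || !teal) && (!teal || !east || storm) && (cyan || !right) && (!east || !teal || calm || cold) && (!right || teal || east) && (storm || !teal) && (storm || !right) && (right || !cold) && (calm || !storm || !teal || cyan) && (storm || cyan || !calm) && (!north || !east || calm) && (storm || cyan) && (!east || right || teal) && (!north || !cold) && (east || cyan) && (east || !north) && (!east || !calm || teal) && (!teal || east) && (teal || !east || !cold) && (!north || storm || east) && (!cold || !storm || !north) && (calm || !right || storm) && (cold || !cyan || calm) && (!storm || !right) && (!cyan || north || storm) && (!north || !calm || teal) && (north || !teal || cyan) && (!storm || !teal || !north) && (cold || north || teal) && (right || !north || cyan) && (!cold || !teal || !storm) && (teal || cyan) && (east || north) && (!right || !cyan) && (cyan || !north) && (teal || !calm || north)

Suppose teal = false.
The clause (cyan) is unit, so cyan = true.
The clause (!right) is unit, so right = false.
The clause (!cold) is unit, so cold = false.
The clause (!east) is unit, so east = false.
The clause (!north) is unit, so north = false.
But (north) is also a unit clause — contradiction.
So every satisfying assignment has teal = True.

True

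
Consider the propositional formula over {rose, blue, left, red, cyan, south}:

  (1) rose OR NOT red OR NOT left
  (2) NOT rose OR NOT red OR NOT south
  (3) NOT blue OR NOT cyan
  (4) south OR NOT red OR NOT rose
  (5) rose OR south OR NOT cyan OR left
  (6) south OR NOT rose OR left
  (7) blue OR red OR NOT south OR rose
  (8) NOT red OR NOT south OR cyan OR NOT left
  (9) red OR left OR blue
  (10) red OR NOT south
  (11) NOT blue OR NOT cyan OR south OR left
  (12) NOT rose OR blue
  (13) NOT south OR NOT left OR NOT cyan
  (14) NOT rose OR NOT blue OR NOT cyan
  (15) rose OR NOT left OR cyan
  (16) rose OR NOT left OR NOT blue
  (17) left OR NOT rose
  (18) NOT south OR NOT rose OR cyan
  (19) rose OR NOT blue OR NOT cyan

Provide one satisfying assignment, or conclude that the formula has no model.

Branch on blue: set blue = true.
Unit clause (NOT cyan) forces cyan = false.
Branch on red: set red = false.
Unit clause (NOT south) forces south = false.
Branch on rose: set rose = false.
Unit clause (NOT left) forces left = false.
All clauses are satisfied.

rose ↦ false, blue ↦ true, left ↦ false, red ↦ false, cyan ↦ false, south ↦ false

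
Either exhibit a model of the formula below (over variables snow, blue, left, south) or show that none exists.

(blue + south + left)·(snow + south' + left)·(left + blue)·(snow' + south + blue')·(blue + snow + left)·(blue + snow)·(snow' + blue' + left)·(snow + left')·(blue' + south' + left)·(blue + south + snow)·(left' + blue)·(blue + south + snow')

Branch on left: set left = 1.
The clause (snow) is unit, so snow = 1.
The clause (blue) is unit, so blue = 1.
The clause (south) is unit, so south = 1.
All clauses are satisfied.

snow ↦ 1; blue ↦ 1; left ↦ 1; south ↦ 1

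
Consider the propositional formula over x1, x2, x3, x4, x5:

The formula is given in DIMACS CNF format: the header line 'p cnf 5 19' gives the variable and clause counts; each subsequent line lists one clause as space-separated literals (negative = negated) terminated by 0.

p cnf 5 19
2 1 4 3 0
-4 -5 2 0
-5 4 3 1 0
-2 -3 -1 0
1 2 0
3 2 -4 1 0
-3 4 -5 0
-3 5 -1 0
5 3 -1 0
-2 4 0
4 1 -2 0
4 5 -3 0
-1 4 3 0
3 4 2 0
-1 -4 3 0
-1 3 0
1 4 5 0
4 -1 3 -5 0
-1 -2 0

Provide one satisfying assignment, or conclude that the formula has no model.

x1: False, x2: True, x3: True, x4: True, x5: True

Suppose x1 = False.
Unit clause (x2) forces x2 = True.
Unit clause (x4) forces x4 = True.
No clause remains; x3, x5 are free.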